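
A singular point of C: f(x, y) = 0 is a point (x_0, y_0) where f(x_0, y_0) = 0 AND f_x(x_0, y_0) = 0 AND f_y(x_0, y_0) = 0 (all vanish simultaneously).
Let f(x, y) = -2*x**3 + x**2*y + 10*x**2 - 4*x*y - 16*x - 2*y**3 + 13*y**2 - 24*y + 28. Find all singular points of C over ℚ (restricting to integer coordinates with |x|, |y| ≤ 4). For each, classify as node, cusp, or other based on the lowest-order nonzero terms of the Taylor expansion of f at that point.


Singular points: {(2, 2)}; classification: cusp.

Compute partial derivatives:
  f_x = -6*x**2 + 2*x*y + 20*x - 4*y - 16.
  f_y = x**2 - 4*x - 6*y**2 + 26*y - 24.
Scan x_0 ∈ {−4, ..., 4}. For each x_0, f_y(x_0, y) is a polynomial in y; find its integer roots y ∈ {−4, ..., 4}, then test f_x and f at those candidates.
  x = -4: f_y(-4, y) = -6*y**2 + 26*y + 8; no integer root y with |y| ≤ 4.
  x = -3: f_y(-3, y) = -6*y**2 + 26*y - 3; no integer root y with |y| ≤ 4.
  x = -2: f_y(-2, y) = -6*y**2 + 26*y - 12; no integer root y with |y| ≤ 4.
  x = -1: f_y(-1, y) = -6*y**2 + 26*y - 19; no integer root y with |y| ≤ 4.
  x = 0: f_y(0, y) = -6*y**2 + 26*y - 24; vanishes at y ∈ {3}. (0, 3): f_x = -28 ≠ 0.
  x = 1: f_y(1, y) = -6*y**2 + 26*y - 27; no integer root y with |y| ≤ 4.
  x = 2: f_y(2, y) = -6*y**2 + 26*y - 28; vanishes at y ∈ {2}. (2, 2): f_x = 0, f = 0 — SINGULAR.
  x = 3: f_y(3, y) = -6*y**2 + 26*y - 27; no integer root y with |y| ≤ 4.
  x = 4: f_y(4, y) = -6*y**2 + 26*y - 24; vanishes at y ∈ {3}. (4, 3): f_x = -20 ≠ 0.
Only singular point on the grid: (2, 2).
Classify: substitute x = 2 + u, y = 2 + v and expand: f = -2*u**3 + u**2*v - 2*v**3 + v**2.
No constant or linear terms (consistent with a singular point). Quadratic part: v**2. Cubic part: -2*u**3 + u**2*v - 2*v**3.
The quadratic part v**2 is a perfect square, so there is a single (double) tangent line v = 0, i.e. y = 2. Restricting the cubic part to that line (v = 0) leaves -2*u**3 ≠ 0, so f is not divisible by v and the branch is v² ≈ 2*u**3 to lowest order — this is a cusp.
Classification: cusp.


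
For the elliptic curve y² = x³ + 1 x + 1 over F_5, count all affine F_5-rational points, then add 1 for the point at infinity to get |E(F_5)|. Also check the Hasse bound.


Affine points = {(0, 1), (0, 4), (2, 1), (2, 4), (3, 1), (3, 4), (4, 2), (4, 3)}; affine count = 8; |E(F_5)| = 9.

Discriminant check: Δ ∝ 4a³ + 27b² = 4·1³ + 27·1² = 4·1 + 27·1 ≡ 1 (mod 5). Nonzero ⇒ E is nonsingular.
For each x ∈ F_5, compute rhs = x³ + 1·x + 1 mod 5, then count y ∈ F_5 with y² ≡ rhs.
  x = 0: rhs = 1, matching y values: 1, 4 (2 points).
  x = 1: rhs = 3, matching y values: none (0 points).
  x = 2: rhs = 1, matching y values: 1, 4 (2 points).
  x = 3: rhs = 1, matching y values: 1, 4 (2 points).
  x = 4: rhs = 4, matching y values: 2, 3 (2 points).
Total affine count: 8.
Full point count |E(F_5)| = 8 + 1 = 9.
Hasse bound: |9 − (5+1)| = |3| = 3 ≤ 2√5 ≈ 4.4721 ✓.


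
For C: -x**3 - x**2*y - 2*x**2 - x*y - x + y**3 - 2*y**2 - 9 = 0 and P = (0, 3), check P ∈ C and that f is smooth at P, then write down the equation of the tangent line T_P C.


Tangent line at P: -4*x + 15*y - 45 = 0.

Step 1: f(0, 3) = 0, so P lies on C.
Step 2: partial derivatives
  f_x(x, y) = -3*x**2 - 2*x*y - 4*x - y - 1, f_y(x, y) = -x**2 - x + 3*y**2 - 4*y.
  f_x(P) = -4, f_y(P) = 15 (gradient nonzero, so P is smooth).
Step 3: tangent line at P: -4·(x − 0) + 15·(y − 3) = 0.
Expanding: -4*x + 15*y - 45 = 0.


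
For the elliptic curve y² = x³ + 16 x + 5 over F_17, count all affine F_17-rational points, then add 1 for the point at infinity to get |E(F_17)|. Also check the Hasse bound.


Affine points = {(7, 1), (7, 16), (8, 4), (8, 13), (10, 3), (10, 14), (11, 4), (11, 13), (12, 2), (12, 15), (13, 8), (13, 9), (14, 7), (14, 10), (15, 4), (15, 13)}; affine count = 16; |E(F_17)| = 17.

Discriminant check: Δ ∝ 4a³ + 27b² = 4·16³ + 27·5² = 4·4096 + 27·25 ≡ 8 (mod 17). Nonzero ⇒ E is nonsingular.
For each x ∈ F_17, compute rhs = x³ + 16·x + 5 mod 17, then count y ∈ F_17 with y² ≡ rhs.
  x = 0: rhs = 5, matching y values: none (0 points).
  x = 1: rhs = 5, matching y values: none (0 points).
  x = 2: rhs = 11, matching y values: none (0 points).
  x = 3: rhs = 12, matching y values: none (0 points).
  x = 4: rhs = 14, matching y values: none (0 points).
  x = 5: rhs = 6, matching y values: none (0 points).
  x = 6: rhs = 11, matching y values: none (0 points).
  x = 7: rhs = 1, matching y values: 1, 16 (2 points).
  x = 8: rhs = 16, matching y values: 4, 13 (2 points).
  x = 9: rhs = 11, matching y values: none (0 points).
  x = 10: rhs = 9, matching y values: 3, 14 (2 points).
  x = 11: rhs = 16, matching y values: 4, 13 (2 points).
  x = 12: rhs = 4, matching y values: 2, 15 (2 points).
  x = 13: rhs = 13, matching y values: 8, 9 (2 points).
  x = 14: rhs = 15, matching y values: 7, 10 (2 points).
  x = 15: rhs = 16, matching y values: 4, 13 (2 points).
  x = 16: rhs = 5, matching y values: none (0 points).
Total affine count: 16.
Full point count |E(F_17)| = 16 + 1 = 17.
Hasse bound: |17 − (17+1)| = |-1| = 1 ≤ 2√17 ≈ 8.2462 ✓.


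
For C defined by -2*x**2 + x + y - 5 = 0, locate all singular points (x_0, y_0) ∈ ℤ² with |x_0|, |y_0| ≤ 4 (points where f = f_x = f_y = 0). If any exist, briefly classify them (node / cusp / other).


No singular points in the scanned grid; C is smooth there.

Compute partial derivatives:
  f_x = 1 - 4*x.
  f_y = 1.
f_y = 1 is a nonzero constant, so f_y never vanishes: no point (x, y) can satisfy f = f_x = f_y = 0. In particular no (x, y) ∈ {−4, ..., 4}² is singular; the curve is smooth.


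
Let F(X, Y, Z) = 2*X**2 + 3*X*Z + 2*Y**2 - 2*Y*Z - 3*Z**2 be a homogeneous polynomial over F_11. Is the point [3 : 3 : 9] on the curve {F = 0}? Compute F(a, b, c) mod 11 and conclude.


F(3,3,9) ≡ 7 (mod 11); P is NOT on the curve.

Evaluate F(3, 3, 9) term-by-term (mod 11).
  2*X**2 ↦ 2·9·1·1 = 18
  3*X*Z ↦ 3·3·1·9 = 81
  2*Y**2 ↦ 2·1·9·1 = 18
  -2*Y*Z ↦ -2·1·3·9 = -54
  -3*Z**2 ↦ -3·1·1·81 = -243
Sum: F(3, 3, 9) = (18) + (81) + (18) + (-54) + (-243) = -180.
Reducing mod 11: -180 ≡ 7 (mod 11).
Since F(a, b, c) ≡ 7 ≠ 0 (mod 11), P does NOT lie on the curve.


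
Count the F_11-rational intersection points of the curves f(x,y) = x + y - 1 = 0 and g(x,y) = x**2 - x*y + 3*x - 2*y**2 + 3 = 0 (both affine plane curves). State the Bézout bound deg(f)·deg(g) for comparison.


Common zeros: {(9, 3)}; count = 1; Bézout bound = 2.

deg(f) = 1, deg(g) = 2, so Bézout bound = 2.
Scan x ∈ F_11. For each x, list the y ∈ F_11 with f(x, y) ≡ 0 and those with g(x, y) ≡ 0 (mod 11); the common zeros in that column are the intersection.
  x = 0: f ≡ 0 at y ∈ {1}; g ≡ 0 at y ∈ ∅; common: ∅.
  x = 1: f ≡ 0 at y ∈ {0}; g ≡ 0 at y ∈ ∅; common: ∅.
  x = 2: f ≡ 0 at y ∈ {10}; g ≡ 0 at y ∈ {3, 7}; common: ∅.
  x = 3: f ≡ 0 at y ∈ {9}; g ≡ 0 at y ∈ {5, 10}; common: ∅.
  x = 4: f ≡ 0 at y ∈ {8}; g ≡ 0 at y ∈ {10}; common: ∅.
  x = 5: f ≡ 0 at y ∈ {7}; g ≡ 0 at y ∈ ∅; common: ∅.
  x = 6: f ≡ 0 at y ∈ {6}; g ≡ 0 at y ∈ ∅; common: ∅.
  x = 7: f ≡ 0 at y ∈ {5}; g ≡ 0 at y ∈ ∅; common: ∅.
  x = 8: f ≡ 0 at y ∈ {4}; g ≡ 0 at y ∈ {9}; common: ∅.
  x = 9: f ≡ 0 at y ∈ {3}; g ≡ 0 at y ∈ {3, 9}; common: {3}.
  x = 10: f ≡ 0 at y ∈ {2}; g ≡ 0 at y ∈ {1, 5}; common: ∅.
Collecting: common zeros = {(9, 3)}, so the count is 1.
Comparison with the Bézout bound: 1 ≤ 2 = deg(f)·deg(g), as expected for curves with no common component (the affine F_11-count falls short of the bound because intersections may lie at infinity, over extension fields, or carry multiplicity).


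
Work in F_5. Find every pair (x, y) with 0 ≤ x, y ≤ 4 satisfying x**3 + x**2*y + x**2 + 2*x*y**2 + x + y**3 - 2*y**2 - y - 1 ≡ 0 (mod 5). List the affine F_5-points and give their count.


Affine F_5-points: {(0, 3), (1, 2), (2, 2), (3, 3), (4, 1), (4, 2)}; count = 6.

For each of the 25 pairs (x, y) ∈ F_5², evaluate f(x, y) mod 5. Record the zeros.
  x = 0: [0↦4, 1↦2, 2↦2, 3↦0, 4↦2]  zeros at y ∈ {3}
  x = 1: [0↦2, 1↦3, 2↦0, 3↦4, 4↦1]  zeros at y ∈ {2}
  x = 2: [0↦3, 1↦4, 2↦0, 3↦2, 4↦1]  zeros at y ∈ {2}
  x = 3: [0↦3, 1↦1, 2↦3, 3↦0, 4↦3]  zeros at y ∈ {3}
  x = 4: [0↦3, 1↦0, 2↦0, 3↦4, 4↦3]  zeros at y ∈ {1, 2}
Collecting zeros: affine points = {(0, 3), (1, 2), (2, 2), (3, 3), (4, 1), (4, 2)}.
Total count |C(F_5)_aff| = 6.


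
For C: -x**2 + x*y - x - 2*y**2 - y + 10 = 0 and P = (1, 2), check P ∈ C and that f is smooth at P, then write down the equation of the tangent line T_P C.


Tangent line at P: -x - 8*y + 17 = 0.

Step 1: f(1, 2) = 0, so P lies on C.
Step 2: partial derivatives
  f_x(x, y) = -2*x + y - 1, f_y(x, y) = x - 4*y - 1.
  f_x(P) = -1, f_y(P) = -8 (gradient nonzero, so P is smooth).
Step 3: tangent line at P: -1·(x − 1) + -8·(y − 2) = 0.
Expanding: -x - 8*y + 17 = 0.


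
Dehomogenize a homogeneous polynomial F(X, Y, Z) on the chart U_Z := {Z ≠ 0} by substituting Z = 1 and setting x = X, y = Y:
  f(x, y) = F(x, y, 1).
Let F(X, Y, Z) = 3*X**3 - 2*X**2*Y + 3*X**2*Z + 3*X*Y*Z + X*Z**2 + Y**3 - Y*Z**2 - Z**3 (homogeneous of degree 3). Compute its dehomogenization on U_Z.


f(x, y) = 3*x**3 - 2*x**2*y + 3*x**2 + 3*x*y + x + y**3 - y - 1

On U_Z we set Z = 1. Each monomial c·X^i·Y^j·Z^k in F becomes c·x^i·y^j·1^k = c·x^i·y^j.
Substituting Z = 1: F(X, Y, 1) = 3*x**3 - 2*x**2*y + 3*x**2 + 3*x*y + x + y**3 - y - 1.
Note: deg(f) ≤ deg(F) = 3; strict inequality happens when F is divisible by Z (lost terms).


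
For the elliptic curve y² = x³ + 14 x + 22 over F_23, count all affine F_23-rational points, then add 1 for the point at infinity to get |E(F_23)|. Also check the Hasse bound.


Affine points = {(2, 9), (2, 14), (4, 2), (4, 21), (6, 0), (7, 7), (7, 16), (8, 5), (8, 18), (9, 7), (9, 16), (10, 9), (10, 14), (11, 9), (11, 14), (12, 3), (12, 20), (13, 3), (13, 20), (14, 8), (14, 15), (16, 8), (16, 15), (21, 3), (21, 20)}; affine count = 25; |E(F_23)| = 26.

Discriminant check: Δ ∝ 4a³ + 27b² = 4·14³ + 27·22² = 4·2744 + 27·484 ≡ 9 (mod 23). Nonzero ⇒ E is nonsingular.
For each x ∈ F_23, compute rhs = x³ + 14·x + 22 mod 23, then count y ∈ F_23 with y² ≡ rhs.
  x = 0: rhs = 22, matching y values: none (0 points).
  x = 1: rhs = 14, matching y values: none (0 points).
  x = 2: rhs = 12, matching y values: 9, 14 (2 points).
  x = 3: rhs = 22, matching y values: none (0 points).
  x = 4: rhs = 4, matching y values: 2, 21 (2 points).
  x = 5: rhs = 10, matching y values: none (0 points).
  x = 6: rhs = 0, matching y values: 0 (1 points).
  x = 7: rhs = 3, matching y values: 7, 16 (2 points).
  x = 8: rhs = 2, matching y values: 5, 18 (2 points).
  x = 9: rhs = 3, matching y values: 7, 16 (2 points).
  x = 10: rhs = 12, matching y values: 9, 14 (2 points).
  x = 11: rhs = 12, matching y values: 9, 14 (2 points).
  x = 12: rhs = 9, matching y values: 3, 20 (2 points).
  x = 13: rhs = 9, matching y values: 3, 20 (2 points).
  x = 14: rhs = 18, matching y values: 8, 15 (2 points).
  x = 15: rhs = 19, matching y values: none (0 points).
  x = 16: rhs = 18, matching y values: 8, 15 (2 points).
  x = 17: rhs = 21, matching y values: none (0 points).
  x = 18: rhs = 11, matching y values: none (0 points).
  x = 19: rhs = 17, matching y values: none (0 points).
  x = 20: rhs = 22, matching y values: none (0 points).
  x = 21: rhs = 9, matching y values: 3, 20 (2 points).
  x = 22: rhs = 7, matching y values: none (0 points).
Total affine count: 25.
Full point count |E(F_23)| = 25 + 1 = 26.
Hasse bound: |26 − (23+1)| = |2| = 2 ≤ 2√23 ≈ 9.5917 ✓.


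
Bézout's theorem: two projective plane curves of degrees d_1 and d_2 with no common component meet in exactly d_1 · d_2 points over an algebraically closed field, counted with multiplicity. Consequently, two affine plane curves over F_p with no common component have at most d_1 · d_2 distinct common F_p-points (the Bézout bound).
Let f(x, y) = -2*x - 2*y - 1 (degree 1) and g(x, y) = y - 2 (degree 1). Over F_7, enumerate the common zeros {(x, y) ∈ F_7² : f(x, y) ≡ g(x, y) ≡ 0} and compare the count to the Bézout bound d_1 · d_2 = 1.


Common zeros: {(1, 2)}; count = 1; Bézout bound = 1.

deg(f) = 1, deg(g) = 1, so Bézout bound = 1.
Scan x ∈ F_7. For each x, list the y ∈ F_7 with f(x, y) ≡ 0 and those with g(x, y) ≡ 0 (mod 7); the common zeros in that column are the intersection.
  x = 0: f ≡ 0 at y ∈ {3}; g ≡ 0 at y ∈ {2}; common: ∅.
  x = 1: f ≡ 0 at y ∈ {2}; g ≡ 0 at y ∈ {2}; common: {2}.
  x = 2: f ≡ 0 at y ∈ {1}; g ≡ 0 at y ∈ {2}; common: ∅.
  x = 3: f ≡ 0 at y ∈ {0}; g ≡ 0 at y ∈ {2}; common: ∅.
  x = 4: f ≡ 0 at y ∈ {6}; g ≡ 0 at y ∈ {2}; common: ∅.
  x = 5: f ≡ 0 at y ∈ {5}; g ≡ 0 at y ∈ {2}; common: ∅.
  x = 6: f ≡ 0 at y ∈ {4}; g ≡ 0 at y ∈ {2}; common: ∅.
Collecting: common zeros = {(1, 2)}, so the count is 1.
Comparison with the Bézout bound: 1 ≤ 1 = deg(f)·deg(g), as expected for curves with no common component (the bound is attained).


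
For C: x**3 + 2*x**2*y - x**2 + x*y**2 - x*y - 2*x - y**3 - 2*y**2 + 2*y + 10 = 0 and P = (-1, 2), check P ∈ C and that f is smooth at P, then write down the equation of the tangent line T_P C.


Tangent line at P: -3*x - 19*y + 35 = 0.

Step 1: f(-1, 2) = 0, so P lies on C.
Step 2: partial derivatives
  f_x(x, y) = 3*x**2 + 4*x*y - 2*x + y**2 - y - 2, f_y(x, y) = 2*x**2 + 2*x*y - x - 3*y**2 - 4*y + 2.
  f_x(P) = -3, f_y(P) = -19 (gradient nonzero, so P is smooth).
Step 3: tangent line at P: -3·(x − -1) + -19·(y − 2) = 0.
Expanding: -3*x - 19*y + 35 = 0.


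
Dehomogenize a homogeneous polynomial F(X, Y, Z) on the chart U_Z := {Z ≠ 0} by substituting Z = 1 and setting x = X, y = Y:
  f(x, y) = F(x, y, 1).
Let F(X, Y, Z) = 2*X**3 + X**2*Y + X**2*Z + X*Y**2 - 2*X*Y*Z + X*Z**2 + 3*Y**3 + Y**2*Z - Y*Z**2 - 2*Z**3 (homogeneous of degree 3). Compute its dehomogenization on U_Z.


f(x, y) = 2*x**3 + x**2*y + x**2 + x*y**2 - 2*x*y + x + 3*y**3 + y**2 - y - 2

On U_Z we set Z = 1. Each monomial c·X^i·Y^j·Z^k in F becomes c·x^i·y^j·1^k = c·x^i·y^j.
Substituting Z = 1: F(X, Y, 1) = 2*x**3 + x**2*y + x**2 + x*y**2 - 2*x*y + x + 3*y**3 + y**2 - y - 2.
Note: deg(f) ≤ deg(F) = 3; strict inequality happens when F is divisible by Z (lost terms).


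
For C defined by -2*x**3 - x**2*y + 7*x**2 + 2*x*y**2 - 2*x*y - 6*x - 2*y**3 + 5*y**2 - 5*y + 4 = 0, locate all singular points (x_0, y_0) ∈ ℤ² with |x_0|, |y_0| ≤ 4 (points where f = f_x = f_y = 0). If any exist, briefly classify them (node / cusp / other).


Singular points: {(1, 1)}; classification: cusp.

Compute partial derivatives:
  f_x = -6*x**2 - 2*x*y + 14*x + 2*y**2 - 2*y - 6.
  f_y = -x**2 + 4*x*y - 2*x - 6*y**2 + 10*y - 5.
Scan x_0 ∈ {−4, ..., 4}. For each x_0, f_y(x_0, y) is a polynomial in y; find its integer roots y ∈ {−4, ..., 4}, then test f_x and f at those candidates.
  x = -4: f_y(-4, y) = -6*y**2 - 6*y - 13; no integer root y with |y| ≤ 4.
  x = -3: f_y(-3, y) = -6*y**2 - 2*y - 8; no integer root y with |y| ≤ 4.
  x = -2: f_y(-2, y) = -6*y**2 + 2*y - 5; no integer root y with |y| ≤ 4.
  x = -1: f_y(-1, y) = -6*y**2 + 6*y - 4; no integer root y with |y| ≤ 4.
  x = 0: f_y(0, y) = -6*y**2 + 10*y - 5; no integer root y with |y| ≤ 4.
  x = 1: f_y(1, y) = -6*y**2 + 14*y - 8; vanishes at y ∈ {1}. (1, 1): f_x = 0, f = 0 — SINGULAR.
  x = 2: f_y(2, y) = -6*y**2 + 18*y - 13; no integer root y with |y| ≤ 4.
  x = 3: f_y(3, y) = -6*y**2 + 22*y - 20; vanishes at y ∈ {2}. (3, 2): f_x = -26 ≠ 0.
  x = 4: f_y(4, y) = -6*y**2 + 26*y - 29; no integer root y with |y| ≤ 4.
Only singular point on the grid: (1, 1).
Classify: substitute x = 1 + u, y = 1 + v and expand: f = -2*u**3 - u**2*v + 2*u*v**2 - 2*v**3 + v**2.
No constant or linear terms (consistent with a singular point). Quadratic part: v**2. Cubic part: -2*u**3 - u**2*v + 2*u*v**2 - 2*v**3.
The quadratic part v**2 is a perfect square, so there is a single (double) tangent line v = 0, i.e. y = 1. Restricting the cubic part to that line (v = 0) leaves -2*u**3 ≠ 0, so f is not divisible by v and the branch is v² ≈ 2*u**3 to lowest order — this is a cusp.
Classification: cusp.


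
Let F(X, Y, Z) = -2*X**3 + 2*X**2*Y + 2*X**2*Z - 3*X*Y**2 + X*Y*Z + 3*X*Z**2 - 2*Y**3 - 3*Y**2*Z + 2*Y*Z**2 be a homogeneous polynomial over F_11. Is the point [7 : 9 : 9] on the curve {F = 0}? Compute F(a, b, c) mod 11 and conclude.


F(7,9,9) ≡ 8 (mod 11); P is NOT on the curve.

Evaluate F(7, 9, 9) term-by-term (mod 11).
  -2*X**3 ↦ -2·343·1·1 = -686
  2*X**2*Y ↦ 2·49·9·1 = 882
  2*X**2*Z ↦ 2·49·1·9 = 882
  -3*X*Y**2 ↦ -3·7·81·1 = -1701
  X*Y*Z ↦ 1·7·9·9 = 567
  3*X*Z**2 ↦ 3·7·1·81 = 1701
  -2*Y**3 ↦ -2·1·729·1 = -1458
  -3*Y**2*Z ↦ -3·1·81·9 = -2187
  2*Y*Z**2 ↦ 2·1·9·81 = 1458
Sum: F(7, 9, 9) = (-686) + (882) + (882) + (-1701) + (567) + (1701) + (-1458) + (-2187) + (1458) = -542.
Reducing mod 11: -542 ≡ 8 (mod 11).
Since F(a, b, c) ≡ 8 ≠ 0 (mod 11), P does NOT lie on the curve.


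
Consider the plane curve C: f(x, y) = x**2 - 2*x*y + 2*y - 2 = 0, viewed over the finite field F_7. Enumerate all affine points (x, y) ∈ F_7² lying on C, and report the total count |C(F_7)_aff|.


Affine F_7-points: {(0, 1), (2, 1), (3, 0), (4, 0), (5, 2), (6, 2)}; count = 6.

For each of the 49 pairs (x, y) ∈ F_7², evaluate f(x, y) mod 7. Record the zeros.
  x = 0: [0↦5, 1↦0, 2↦2, 3↦4, 4↦6, 5↦1, 6↦3]  zeros at y ∈ {1}
  x = 1: [0↦6, 1↦6, 2↦6, 3↦6, 4↦6, 5↦6, 6↦6]  zeros at y ∈ ∅
  x = 2: [0↦2, 1↦0, 2↦5, 3↦3, 4↦1, 5↦6, 6↦4]  zeros at y ∈ {1}
  x = 3: [0↦0, 1↦3, 2↦6, 3↦2, 4↦5, 5↦1, 6↦4]  zeros at y ∈ {0}
  x = 4: [0↦0, 1↦1, 2↦2, 3↦3, 4↦4, 5↦5, 6↦6]  zeros at y ∈ {0}
  x = 5: [0↦2, 1↦1, 2↦0, 3↦6, 4↦5, 5↦4, 6↦3]  zeros at y ∈ {2}
  x = 6: [0↦6, 1↦3, 2↦0, 3↦4, 4↦1, 5↦5, 6↦2]  zeros at y ∈ {2}
Collecting zeros: affine points = {(0, 1), (2, 1), (3, 0), (4, 0), (5, 2), (6, 2)}.
Total count |C(F_7)_aff| = 6.


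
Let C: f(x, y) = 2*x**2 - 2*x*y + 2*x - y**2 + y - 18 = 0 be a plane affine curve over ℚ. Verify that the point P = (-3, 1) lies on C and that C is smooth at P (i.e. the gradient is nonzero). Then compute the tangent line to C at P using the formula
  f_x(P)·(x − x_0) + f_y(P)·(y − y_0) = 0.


Tangent line at P: -12*x + 5*y - 41 = 0.

Step 1: f(-3, 1) = 0, so P lies on C.
Step 2: partial derivatives
  f_x(x, y) = 4*x - 2*y + 2, f_y(x, y) = -2*x - 2*y + 1.
  f_x(P) = -12, f_y(P) = 5 (gradient nonzero, so P is smooth).
Step 3: tangent line at P: -12·(x − -3) + 5·(y − 1) = 0.
Expanding: -12*x + 5*y - 41 = 0.


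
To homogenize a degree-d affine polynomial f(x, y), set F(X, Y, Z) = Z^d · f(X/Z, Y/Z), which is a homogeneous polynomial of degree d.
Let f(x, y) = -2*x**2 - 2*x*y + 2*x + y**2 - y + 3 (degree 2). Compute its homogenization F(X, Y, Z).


F(X, Y, Z) = -2*X**2 - 2*X*Y + 2*X*Z + Y**2 - Y*Z + 3*Z**2

deg(f) = 2.
Substitute x = X/Z, y = Y/Z into f, then multiply by Z^2.
  monomial -2·x^2·y^0 ↦ -2·X^2·Y^0·Z^0.
  monomial -2·x^1·y^1 ↦ -2·X^1·Y^1·Z^0.
  monomial 2·x^1·y^0 ↦ 2·X^1·Y^0·Z^1.
  monomial 1·x^0·y^2 ↦ 1·X^0·Y^2·Z^0.
  monomial -1·x^0·y^1 ↦ -1·X^0·Y^1·Z^1.
  monomial 3·x^0·y^0 ↦ 3·X^0·Y^0·Z^2.
Collecting: F(X, Y, Z) = -2*X**2 - 2*X*Y + 2*X*Z + Y**2 - Y*Z + 3*Z**2.


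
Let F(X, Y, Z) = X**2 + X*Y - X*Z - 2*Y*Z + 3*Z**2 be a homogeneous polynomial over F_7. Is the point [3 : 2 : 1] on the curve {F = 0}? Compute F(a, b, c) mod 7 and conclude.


F(3,2,1) ≡ 4 (mod 7); P is NOT on the curve.

Evaluate F(3, 2, 1) term-by-term (mod 7).
  X**2 ↦ 1·9·1·1 = 9
  X*Y ↦ 1·3·2·1 = 6
  -X*Z ↦ -1·3·1·1 = -3
  -2*Y*Z ↦ -2·1·2·1 = -4
  3*Z**2 ↦ 3·1·1·1 = 3
Sum: F(3, 2, 1) = (9) + (6) + (-3) + (-4) + (3) = 11.
Reducing mod 7: 11 ≡ 4 (mod 7).
Since F(a, b, c) ≡ 4 ≠ 0 (mod 7), P does NOT lie on the curve.


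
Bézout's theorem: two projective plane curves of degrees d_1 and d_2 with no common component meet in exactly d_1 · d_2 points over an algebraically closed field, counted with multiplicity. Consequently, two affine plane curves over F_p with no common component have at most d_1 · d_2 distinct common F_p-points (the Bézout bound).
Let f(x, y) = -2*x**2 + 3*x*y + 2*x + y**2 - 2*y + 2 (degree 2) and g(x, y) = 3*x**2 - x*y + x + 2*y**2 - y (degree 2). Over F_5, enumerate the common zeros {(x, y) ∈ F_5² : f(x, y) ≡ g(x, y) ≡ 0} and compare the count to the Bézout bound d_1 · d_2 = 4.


Common zeros: {(0, 3), (3, 0)}; count = 2; Bézout bound = 4.

deg(f) = 2, deg(g) = 2, so Bézout bound = 4.
Scan x ∈ F_5. For each x, list the y ∈ F_5 with f(x, y) ≡ 0 and those with g(x, y) ≡ 0 (mod 5); the common zeros in that column are the intersection.
  x = 0: f ≡ 0 at y ∈ {3, 4}; g ≡ 0 at y ∈ {0, 3}; common: {3}.
  x = 1: f ≡ 0 at y ∈ ∅; g ≡ 0 at y ∈ ∅; common: ∅.
  x = 2: f ≡ 0 at y ∈ {2, 4}; g ≡ 0 at y ∈ ∅; common: ∅.
  x = 3: f ≡ 0 at y ∈ {0, 3}; g ≡ 0 at y ∈ {0, 2}; common: {0}.
  x = 4: f ≡ 0 at y ∈ ∅; g ≡ 0 at y ∈ {2, 3}; common: ∅.
Collecting: common zeros = {(0, 3), (3, 0)}, so the count is 2.
Comparison with the Bézout bound: 2 ≤ 4 = deg(f)·deg(g), as expected for curves with no common component (the affine F_5-count falls short of the bound because intersections may lie at infinity, over extension fields, or carry multiplicity).


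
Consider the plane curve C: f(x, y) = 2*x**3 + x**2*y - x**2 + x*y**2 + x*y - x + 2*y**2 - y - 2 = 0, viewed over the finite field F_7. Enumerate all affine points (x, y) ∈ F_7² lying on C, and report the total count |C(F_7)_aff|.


Affine F_7-points: {(1, 3), (1, 6), (2, 5), (2, 6), (3, 1), (4, 2), (4, 3), (5, 6)}; count = 8.

For each of the 49 pairs (x, y) ∈ F_7², evaluate f(x, y) mod 7. Record the zeros.
  x = 0: [0↦5, 1↦6, 2↦4, 3↦6, 4↦5, 5↦1, 6↦1]  zeros at y ∈ ∅
  x = 1: [0↦5, 1↦2, 2↦5, 3↦0, 4↦1, 5↦1, 6↦0]  zeros at y ∈ {3, 6}
  x = 2: [0↦1, 1↦3, 2↦6, 3↦3, 4↦1, 5↦0, 6↦0]  zeros at y ∈ {5, 6}
  x = 3: [0↦5, 1↦0, 2↦5, 3↦6, 4↦3, 5↦3, 6↦6]  zeros at y ∈ {1}
  x = 4: [0↦1, 1↦5, 2↦0, 3↦0, 4↦5, 5↦1, 6↦2]  zeros at y ∈ {2, 3}
  x = 5: [0↦1, 1↦2, 2↦3, 3↦4, 4↦5, 5↦6, 6↦0]  zeros at y ∈ {6}
  x = 6: [0↦3, 1↦3, 2↦5, 3↦2, 4↦1, 5↦2, 6↦5]  zeros at y ∈ ∅
Collecting zeros: affine points = {(1, 3), (1, 6), (2, 5), (2, 6), (3, 1), (4, 2), (4, 3), (5, 6)}.
Total count |C(F_7)_aff| = 8.


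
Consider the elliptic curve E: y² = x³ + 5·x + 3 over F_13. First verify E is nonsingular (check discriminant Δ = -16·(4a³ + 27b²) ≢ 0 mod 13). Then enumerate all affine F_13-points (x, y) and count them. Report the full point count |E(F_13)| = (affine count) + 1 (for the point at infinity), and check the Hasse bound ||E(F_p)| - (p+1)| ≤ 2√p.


Affine points = {(0, 4), (0, 9), (1, 3), (1, 10), (4, 3), (4, 10), (5, 6), (5, 7), (7, 2), (7, 11), (8, 3), (8, 10), (9, 6), (9, 7), (10, 0), (12, 6), (12, 7)}; affine count = 17; |E(F_13)| = 18.

Discriminant check: Δ ∝ 4a³ + 27b² = 4·5³ + 27·3² = 4·125 + 27·9 ≡ 2 (mod 13). Nonzero ⇒ E is nonsingular.
For each x ∈ F_13, compute rhs = x³ + 5·x + 3 mod 13, then count y ∈ F_13 with y² ≡ rhs.
  x = 0: rhs = 3, matching y values: 4, 9 (2 points).
  x = 1: rhs = 9, matching y values: 3, 10 (2 points).
  x = 2: rhs = 8, matching y values: none (0 points).
  x = 3: rhs = 6, matching y values: none (0 points).
  x = 4: rhs = 9, matching y values: 3, 10 (2 points).
  x = 5: rhs = 10, matching y values: 6, 7 (2 points).
  x = 6: rhs = 2, matching y values: none (0 points).
  x = 7: rhs = 4, matching y values: 2, 11 (2 points).
  x = 8: rhs = 9, matching y values: 3, 10 (2 points).
  x = 9: rhs = 10, matching y values: 6, 7 (2 points).
  x = 10: rhs = 0, matching y values: 0 (1 points).
  x = 11: rhs = 11, matching y values: none (0 points).
  x = 12: rhs = 10, matching y values: 6, 7 (2 points).
Total affine count: 17.
Full point count |E(F_13)| = 17 + 1 = 18.
Hasse bound: |18 − (13+1)| = |4| = 4 ≤ 2√13 ≈ 7.2111 ✓.


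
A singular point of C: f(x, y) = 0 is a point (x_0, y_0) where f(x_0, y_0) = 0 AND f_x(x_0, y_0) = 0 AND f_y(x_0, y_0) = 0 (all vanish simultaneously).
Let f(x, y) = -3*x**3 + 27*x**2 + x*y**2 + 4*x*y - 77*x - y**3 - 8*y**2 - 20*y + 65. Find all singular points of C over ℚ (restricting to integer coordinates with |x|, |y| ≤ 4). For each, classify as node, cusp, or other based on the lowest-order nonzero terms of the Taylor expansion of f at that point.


Singular points: {(3, -2)}; classification: cusp.

Compute partial derivatives:
  f_x = -9*x**2 + 54*x + y**2 + 4*y - 77.
  f_y = 2*x*y + 4*x - 3*y**2 - 16*y - 20.
Scan x_0 ∈ {−4, ..., 4}. For each x_0, f_y(x_0, y) is a polynomial in y; find its integer roots y ∈ {−4, ..., 4}, then test f_x and f at those candidates.
  x = -4: f_y(-4, y) = -3*y**2 - 24*y - 36; vanishes at y ∈ {-2}. (-4, -2): f_x = -441 ≠ 0.
  x = -3: f_y(-3, y) = -3*y**2 - 22*y - 32; vanishes at y ∈ {-2}. (-3, -2): f_x = -324 ≠ 0.
  x = -2: f_y(-2, y) = -3*y**2 - 20*y - 28; vanishes at y ∈ {-2}. (-2, -2): f_x = -225 ≠ 0.
  x = -1: f_y(-1, y) = -3*y**2 - 18*y - 24; vanishes at y ∈ {-4, -2}. (-1, -4): f_x = -140 ≠ 0; (-1, -2): f_x = -144 ≠ 0.
  x = 0: f_y(0, y) = -3*y**2 - 16*y - 20; vanishes at y ∈ {-2}. (0, -2): f_x = -81 ≠ 0.
  x = 1: f_y(1, y) = -3*y**2 - 14*y - 16; vanishes at y ∈ {-2}. (1, -2): f_x = -36 ≠ 0.
  x = 2: f_y(2, y) = -3*y**2 - 12*y - 12; vanishes at y ∈ {-2}. (2, -2): f_x = -9 ≠ 0.
  x = 3: f_y(3, y) = -3*y**2 - 10*y - 8; vanishes at y ∈ {-2}. (3, -2): f_x = 0, f = 0 — SINGULAR.
  x = 4: f_y(4, y) = -3*y**2 - 8*y - 4; vanishes at y ∈ {-2}. (4, -2): f_x = -9 ≠ 0.
Only singular point on the grid: (3, -2).
Classify: substitute x = 3 + u, y = -2 + v and expand: f = -3*u**3 + u*v**2 - v**3 + v**2.
No constant or linear terms (consistent with a singular point). Quadratic part: v**2. Cubic part: -3*u**3 + u*v**2 - v**3.
The quadratic part v**2 is a perfect square, so there is a single (double) tangent line v = 0, i.e. y = -2. Restricting the cubic part to that line (v = 0) leaves -3*u**3 ≠ 0, so f is not divisible by v and the branch is v² ≈ 3*u**3 to lowest order — this is a cusp.
Classification: cusp.


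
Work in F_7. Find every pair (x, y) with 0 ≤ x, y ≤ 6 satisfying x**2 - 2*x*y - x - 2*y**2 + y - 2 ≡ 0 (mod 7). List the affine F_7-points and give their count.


Affine F_7-points: {(2, 0), (2, 2), (3, 2), (3, 6), (5, 1), (5, 5), (6, 0), (6, 5)}; count = 8.

For each of the 49 pairs (x, y) ∈ F_7², evaluate f(x, y) mod 7. Record the zeros.
  x = 0: [0↦5, 1↦4, 2↦6, 3↦4, 4↦5, 5↦2, 6↦2]  zeros at y ∈ ∅
  x = 1: [0↦5, 1↦2, 2↦2, 3↦5, 4↦4, 5↦6, 6↦4]  zeros at y ∈ ∅
  x = 2: [0↦0, 1↦2, 2↦0, 3↦1, 4↦5, 5↦5, 6↦1]  zeros at y ∈ {0, 2}
  x = 3: [0↦4, 1↦4, 2↦0, 3↦6, 4↦1, 5↦6, 6↦0]  zeros at y ∈ {2, 6}
  x = 4: [0↦3, 1↦1, 2↦2, 3↦6, 4↦6, 5↦2, 6↦1]  zeros at y ∈ ∅
  x = 5: [0↦4, 1↦0, 2↦6, 3↦1, 4↦6, 5↦0, 6↦4]  zeros at y ∈ {1, 5}
  x = 6: [0↦0, 1↦1, 2↦5, 3↦5, 4↦1, 5↦0, 6↦2]  zeros at y ∈ {0, 5}
Collecting zeros: affine points = {(2, 0), (2, 2), (3, 2), (3, 6), (5, 1), (5, 5), (6, 0), (6, 5)}.
Total count |C(F_7)_aff| = 8.


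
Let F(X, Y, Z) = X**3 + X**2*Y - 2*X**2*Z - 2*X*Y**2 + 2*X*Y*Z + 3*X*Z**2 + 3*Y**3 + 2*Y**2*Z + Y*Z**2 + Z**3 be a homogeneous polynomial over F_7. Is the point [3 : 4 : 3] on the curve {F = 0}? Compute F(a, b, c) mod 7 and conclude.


F(3,4,3) ≡ 4 (mod 7); P is NOT on the curve.

Evaluate F(3, 4, 3) term-by-term (mod 7).
  X**3 ↦ 1·27·1·1 = 27
  X**2*Y ↦ 1·9·4·1 = 36
  -2*X**2*Z ↦ -2·9·1·3 = -54
  -2*X*Y**2 ↦ -2·3·16·1 = -96
  2*X*Y*Z ↦ 2·3·4·3 = 72
  3*X*Z**2 ↦ 3·3·1·9 = 81
  3*Y**3 ↦ 3·1·64·1 = 192
  2*Y**2*Z ↦ 2·1·16·3 = 96
  Y*Z**2 ↦ 1·1·4·9 = 36
  Z**3 ↦ 1·1·1·27 = 27
Sum: F(3, 4, 3) = (27) + (36) + (-54) + (-96) + (72) + (81) + (192) + (96) + (36) + (27) = 417.
Reducing mod 7: 417 ≡ 4 (mod 7).
Since F(a, b, c) ≡ 4 ≠ 0 (mod 7), P does NOT lie on the curve.


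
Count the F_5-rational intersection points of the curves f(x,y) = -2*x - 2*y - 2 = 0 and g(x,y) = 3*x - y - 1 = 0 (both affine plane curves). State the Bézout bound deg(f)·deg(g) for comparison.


Common zeros: {(0, 4)}; count = 1; Bézout bound = 1.

deg(f) = 1, deg(g) = 1, so Bézout bound = 1.
Scan x ∈ F_5. For each x, list the y ∈ F_5 with f(x, y) ≡ 0 and those with g(x, y) ≡ 0 (mod 5); the common zeros in that column are the intersection.
  x = 0: f ≡ 0 at y ∈ {4}; g ≡ 0 at y ∈ {4}; common: {4}.
  x = 1: f ≡ 0 at y ∈ {3}; g ≡ 0 at y ∈ {2}; common: ∅.
  x = 2: f ≡ 0 at y ∈ {2}; g ≡ 0 at y ∈ {0}; common: ∅.
  x = 3: f ≡ 0 at y ∈ {1}; g ≡ 0 at y ∈ {3}; common: ∅.
  x = 4: f ≡ 0 at y ∈ {0}; g ≡ 0 at y ∈ {1}; common: ∅.
Collecting: common zeros = {(0, 4)}, so the count is 1.
Comparison with the Bézout bound: 1 ≤ 1 = deg(f)·deg(g), as expected for curves with no common component (the bound is attained).


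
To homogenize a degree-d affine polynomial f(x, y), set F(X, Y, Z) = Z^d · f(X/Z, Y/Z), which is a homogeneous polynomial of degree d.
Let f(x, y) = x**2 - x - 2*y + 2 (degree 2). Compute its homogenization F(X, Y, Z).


F(X, Y, Z) = X**2 - X*Z - 2*Y*Z + 2*Z**2

deg(f) = 2.
Substitute x = X/Z, y = Y/Z into f, then multiply by Z^2.
  monomial 1·x^2·y^0 ↦ 1·X^2·Y^0·Z^0.
  monomial -1·x^1·y^0 ↦ -1·X^1·Y^0·Z^1.
  monomial -2·x^0·y^1 ↦ -2·X^0·Y^1·Z^1.
  monomial 2·x^0·y^0 ↦ 2·X^0·Y^0·Z^2.
Collecting: F(X, Y, Z) = X**2 - X*Z - 2*Y*Z + 2*Z**2.


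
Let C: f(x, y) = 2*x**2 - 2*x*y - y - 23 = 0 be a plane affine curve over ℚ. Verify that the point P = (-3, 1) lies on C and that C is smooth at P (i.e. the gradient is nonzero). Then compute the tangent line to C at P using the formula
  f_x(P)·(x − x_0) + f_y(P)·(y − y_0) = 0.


Tangent line at P: -14*x + 5*y - 47 = 0.

Step 1: f(-3, 1) = 0, so P lies on C.
Step 2: partial derivatives
  f_x(x, y) = 4*x - 2*y, f_y(x, y) = -2*x - 1.
  f_x(P) = -14, f_y(P) = 5 (gradient nonzero, so P is smooth).
Step 3: tangent line at P: -14·(x − -3) + 5·(y − 1) = 0.
Expanding: -14*x + 5*y - 47 = 0.


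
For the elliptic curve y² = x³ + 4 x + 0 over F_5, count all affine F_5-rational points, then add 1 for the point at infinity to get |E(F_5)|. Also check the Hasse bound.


Affine points = {(0, 0), (1, 0), (2, 1), (2, 4), (3, 2), (3, 3), (4, 0)}; affine count = 7; |E(F_5)| = 8.

Discriminant check: Δ ∝ 4a³ + 27b² = 4·4³ + 27·0² = 4·64 + 27·0 ≡ 1 (mod 5). Nonzero ⇒ E is nonsingular.
For each x ∈ F_5, compute rhs = x³ + 4·x + 0 mod 5, then count y ∈ F_5 with y² ≡ rhs.
  x = 0: rhs = 0, matching y values: 0 (1 points).
  x = 1: rhs = 0, matching y values: 0 (1 points).
  x = 2: rhs = 1, matching y values: 1, 4 (2 points).
  x = 3: rhs = 4, matching y values: 2, 3 (2 points).
  x = 4: rhs = 0, matching y values: 0 (1 points).
Total affine count: 7.
Full point count |E(F_5)| = 7 + 1 = 8.
Hasse bound: |8 − (5+1)| = |2| = 2 ≤ 2√5 ≈ 4.4721 ✓.


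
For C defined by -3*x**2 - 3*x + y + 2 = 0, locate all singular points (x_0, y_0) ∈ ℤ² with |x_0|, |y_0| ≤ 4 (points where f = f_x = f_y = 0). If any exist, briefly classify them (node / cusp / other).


No singular points in the scanned grid; C is smooth there.

Compute partial derivatives:
  f_x = -6*x - 3.
  f_y = 1.
f_y = 1 is a nonzero constant, so f_y never vanishes: no point (x, y) can satisfy f = f_x = f_y = 0. In particular no (x, y) ∈ {−4, ..., 4}² is singular; the curve is smooth.


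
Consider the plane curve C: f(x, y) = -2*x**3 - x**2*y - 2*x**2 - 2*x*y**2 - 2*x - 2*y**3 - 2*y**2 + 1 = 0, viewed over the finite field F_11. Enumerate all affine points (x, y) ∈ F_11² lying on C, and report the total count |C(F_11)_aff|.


Affine F_11-points: {(3, 0), (3, 2), (3, 5), (6, 3), (9, 4), (10, 1)}; count = 6.

For each of the 121 pairs (x, y) ∈ F_11², evaluate f(x, y) mod 11. Record the zeros.
  x = 0: [0↦1, 1↦8, 2↦10, 3↦6, 4↦6, 5↦9, 6↦3, 7↦9, 8↦4, 9↦9, 10↦1]  zeros at y ∈ ∅
  x = 1: [0↦6, 1↦10, 2↦5, 3↦1, 4↦8, 5↦3, 6↦7, 7↦8, 8↦5, 9↦8, 10↦5]  zeros at y ∈ ∅
  x = 2: [0↦6, 1↦5, 2↦2, 3↦7, 4↦8, 5↦4, 6↦5, 7↦10, 8↦7, 9↦6, 10↦6]  zeros at y ∈ ∅
  x = 3: [0↦0, 1↦3, 2↦0, 3↦1, 4↦5, 5↦0, 6↦7, 7↦3, 8↦9, 9↦2, 10↦3]  zeros at y ∈ {0, 2, 5}
  x = 4: [0↦9, 1↦3, 2↦9, 3↦4, 4↦9, 5↦1, 6↦1, 7↦8, 8↦10, 9↦6, 10↦6]  zeros at y ∈ ∅
  x = 5: [0↦10, 1↦4, 2↦6, 3↦4, 4↦8, 5↦6, 6↦8, 7↦2, 8↦9, 9↦6, 10↦3]  zeros at y ∈ ∅
  x = 6: [0↦2, 1↦5, 2↦1, 3↦0, 4↦1, 5↦3, 6↦5, 7↦6, 8↦5, 9↦1, 10↦4]  zeros at y ∈ {3}
  x = 7: [0↦6, 1↦5, 2↦4, 3↦2, 4↦9, 5↦2, 6↦2, 7↦8, 8↦8, 9↦1, 10↦8]  zeros at y ∈ ∅
  x = 8: [0↦10, 1↦3, 2↦3, 3↦9, 4↦9, 5↦2, 6↦9, 7↦7, 8↦6, 9↦5, 10↦3]  zeros at y ∈ ∅
  x = 9: [0↦2, 1↦9, 2↦8, 3↦9, 4↦0, 5↦2, 6↦3, 7↦2, 8↦9, 9↦1, 10↦10]  zeros at y ∈ {4}
  x = 10: [0↦3, 1↦0, 2↦7, 3↦1, 4↦3, 5↦1, 6↦5, 7↦3, 8↦5, 9↦10, 10↦6]  zeros at y ∈ {1}
Collecting zeros: affine points = {(3, 0), (3, 2), (3, 5), (6, 3), (9, 4), (10, 1)}.
Total count |C(F_11)_aff| = 6.


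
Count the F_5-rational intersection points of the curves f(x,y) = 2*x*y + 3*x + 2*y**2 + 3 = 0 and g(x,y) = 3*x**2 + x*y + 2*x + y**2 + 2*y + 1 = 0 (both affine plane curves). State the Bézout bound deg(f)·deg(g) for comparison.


Common zeros: {(0, 4), (1, 1), (3, 1)}; count = 3; Bézout bound = 4.

deg(f) = 2, deg(g) = 2, so Bézout bound = 4.
Scan x ∈ F_5. For each x, list the y ∈ F_5 with f(x, y) ≡ 0 and those with g(x, y) ≡ 0 (mod 5); the common zeros in that column are the intersection.
  x = 0: f ≡ 0 at y ∈ {1, 4}; g ≡ 0 at y ∈ {4}; common: {4}.
  x = 1: f ≡ 0 at y ∈ {1, 3}; g ≡ 0 at y ∈ {1}; common: {1}.
  x = 2: f ≡ 0 at y ∈ {1, 2}; g ≡ 0 at y ∈ ∅; common: ∅.
  x = 3: f ≡ 0 at y ∈ {1}; g ≡ 0 at y ∈ {1, 4}; common: {1}.
  x = 4: f ≡ 0 at y ∈ {0, 1}; g ≡ 0 at y ∈ ∅; common: ∅.
Collecting: common zeros = {(0, 4), (1, 1), (3, 1)}, so the count is 3.
Comparison with the Bézout bound: 3 ≤ 4 = deg(f)·deg(g), as expected for curves with no common component (the affine F_5-count falls short of the bound because intersections may lie at infinity, over extension fields, or carry multiplicity).


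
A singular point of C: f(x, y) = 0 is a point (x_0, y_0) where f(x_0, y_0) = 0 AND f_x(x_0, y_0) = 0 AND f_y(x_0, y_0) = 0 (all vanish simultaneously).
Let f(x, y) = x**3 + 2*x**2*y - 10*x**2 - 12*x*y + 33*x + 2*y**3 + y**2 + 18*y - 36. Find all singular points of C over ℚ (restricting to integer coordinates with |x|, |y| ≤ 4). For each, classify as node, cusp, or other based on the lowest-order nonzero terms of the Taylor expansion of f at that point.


Singular points: {(3, 0)}; classification: node.

Compute partial derivatives:
  f_x = 3*x**2 + 4*x*y - 20*x - 12*y + 33.
  f_y = 2*x**2 - 12*x + 6*y**2 + 2*y + 18.
Scan x_0 ∈ {−4, ..., 4}. For each x_0, f_y(x_0, y) is a polynomial in y; find its integer roots y ∈ {−4, ..., 4}, then test f_x and f at those candidates.
  x = -4: f_y(-4, y) = 6*y**2 + 2*y + 98; no integer root y with |y| ≤ 4.
  x = -3: f_y(-3, y) = 6*y**2 + 2*y + 72; no integer root y with |y| ≤ 4.
  x = -2: f_y(-2, y) = 6*y**2 + 2*y + 50; no integer root y with |y| ≤ 4.
  x = -1: f_y(-1, y) = 6*y**2 + 2*y + 32; no integer root y with |y| ≤ 4.
  x = 0: f_y(0, y) = 6*y**2 + 2*y + 18; no integer root y with |y| ≤ 4.
  x = 1: f_y(1, y) = 6*y**2 + 2*y + 8; no integer root y with |y| ≤ 4.
  x = 2: f_y(2, y) = 6*y**2 + 2*y + 2; no integer root y with |y| ≤ 4.
  x = 3: f_y(3, y) = 6*y**2 + 2*y; vanishes at y ∈ {0}. (3, 0): f_x = 0, f = 0 — SINGULAR.
  x = 4: f_y(4, y) = 6*y**2 + 2*y + 2; no integer root y with |y| ≤ 4.
Only singular point on the grid: (3, 0).
Classify: substitute x = 3 + u, y = 0 + v and expand: f = u**3 + 2*u**2*v - u**2 + 2*v**3 + v**2.
No constant or linear terms (consistent with a singular point). Quadratic part: -u**2 + v**2. Cubic part: u**3 + 2*u**2*v + 2*v**3.
The quadratic part v**2 - u**2 = (v − u)(v + u) splits into two distinct linear factors, so there are two distinct tangent lines y − 0 = ±(x − 3) — this is a node (ordinary double point).
Classification: node.


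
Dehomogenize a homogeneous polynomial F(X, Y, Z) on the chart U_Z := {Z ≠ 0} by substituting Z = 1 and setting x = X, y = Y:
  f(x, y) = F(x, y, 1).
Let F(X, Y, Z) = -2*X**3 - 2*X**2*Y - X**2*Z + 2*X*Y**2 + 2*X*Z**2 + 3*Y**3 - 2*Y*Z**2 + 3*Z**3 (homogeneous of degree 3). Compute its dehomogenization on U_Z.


f(x, y) = -2*x**3 - 2*x**2*y - x**2 + 2*x*y**2 + 2*x + 3*y**3 - 2*y + 3

On U_Z we set Z = 1. Each monomial c·X^i·Y^j·Z^k in F becomes c·x^i·y^j·1^k = c·x^i·y^j.
Substituting Z = 1: F(X, Y, 1) = -2*x**3 - 2*x**2*y - x**2 + 2*x*y**2 + 2*x + 3*y**3 - 2*y + 3.
Note: deg(f) ≤ deg(F) = 3; strict inequality happens when F is divisible by Z (lost terms).


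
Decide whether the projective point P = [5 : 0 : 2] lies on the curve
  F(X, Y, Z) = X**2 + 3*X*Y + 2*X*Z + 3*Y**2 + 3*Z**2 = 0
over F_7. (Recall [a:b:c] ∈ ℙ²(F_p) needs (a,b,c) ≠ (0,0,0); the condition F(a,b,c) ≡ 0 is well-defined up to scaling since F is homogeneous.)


F(5,0,2) ≡ 1 (mod 7); P is NOT on the curve.

Evaluate F(5, 0, 2) term-by-term (mod 7).
  X**2 ↦ 1·25·1·1 = 25
  3*X*Y ↦ 3·5·0·1 = 0
  2*X*Z ↦ 2·5·1·2 = 20
  3*Y**2 ↦ 3·1·0·1 = 0
  3*Z**2 ↦ 3·1·1·4 = 12
Sum: F(5, 0, 2) = (25) + (0) + (20) + (0) + (12) = 57.
Reducing mod 7: 57 ≡ 1 (mod 7).
Since F(a, b, c) ≡ 1 ≠ 0 (mod 7), P does NOT lie on the curve.


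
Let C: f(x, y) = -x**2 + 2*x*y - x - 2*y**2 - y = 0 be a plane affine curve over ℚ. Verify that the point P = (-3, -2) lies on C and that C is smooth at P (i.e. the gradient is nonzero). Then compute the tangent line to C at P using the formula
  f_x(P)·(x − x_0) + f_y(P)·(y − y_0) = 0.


Tangent line at P: x + y + 5 = 0.

Step 1: f(-3, -2) = 0, so P lies on C.
Step 2: partial derivatives
  f_x(x, y) = -2*x + 2*y - 1, f_y(x, y) = 2*x - 4*y - 1.
  f_x(P) = 1, f_y(P) = 1 (gradient nonzero, so P is smooth).
Step 3: tangent line at P: 1·(x − -3) + 1·(y − -2) = 0.
Expanding: x + y + 5 = 0.


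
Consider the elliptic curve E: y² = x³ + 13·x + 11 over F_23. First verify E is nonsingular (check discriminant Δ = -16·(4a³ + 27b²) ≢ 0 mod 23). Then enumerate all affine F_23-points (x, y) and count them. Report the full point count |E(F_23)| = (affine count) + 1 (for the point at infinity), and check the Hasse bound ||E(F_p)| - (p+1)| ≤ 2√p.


Affine points = {(1, 5), (1, 18), (3, 10), (3, 13), (4, 9), (4, 14), (6, 11), (6, 12), (7, 10), (7, 13), (8, 11), (8, 12), (9, 11), (9, 12), (11, 6), (11, 17), (12, 3), (12, 20), (13, 10), (13, 13), (14, 4), (14, 19), (15, 4), (15, 19), (17, 4), (17, 19), (21, 0)}; affine count = 27; |E(F_23)| = 28.

Discriminant check: Δ ∝ 4a³ + 27b² = 4·13³ + 27·11² = 4·2197 + 27·121 ≡ 3 (mod 23). Nonzero ⇒ E is nonsingular.
For each x ∈ F_23, compute rhs = x³ + 13·x + 11 mod 23, then count y ∈ F_23 with y² ≡ rhs.
  x = 0: rhs = 11, matching y values: none (0 points).
  x = 1: rhs = 2, matching y values: 5, 18 (2 points).
  x = 2: rhs = 22, matching y values: none (0 points).
  x = 3: rhs = 8, matching y values: 10, 13 (2 points).
  x = 4: rhs = 12, matching y values: 9, 14 (2 points).
  x = 5: rhs = 17, matching y values: none (0 points).
  x = 6: rhs = 6, matching y values: 11, 12 (2 points).
  x = 7: rhs = 8, matching y values: 10, 13 (2 points).
  x = 8: rhs = 6, matching y values: 11, 12 (2 points).
  x = 9: rhs = 6, matching y values: 11, 12 (2 points).
  x = 10: rhs = 14, matching y values: none (0 points).
  x = 11: rhs = 13, matching y values: 6, 17 (2 points).
  x = 12: rhs = 9, matching y values: 3, 20 (2 points).
  x = 13: rhs = 8, matching y values: 10, 13 (2 points).
  x = 14: rhs = 16, matching y values: 4, 19 (2 points).
  x = 15: rhs = 16, matching y values: 4, 19 (2 points).
  x = 16: rhs = 14, matching y values: none (0 points).
  x = 17: rhs = 16, matching y values: 4, 19 (2 points).
  x = 18: rhs = 5, matching y values: none (0 points).
  x = 19: rhs = 10, matching y values: none (0 points).
  x = 20: rhs = 14, matching y values: none (0 points).
  x = 21: rhs = 0, matching y values: 0 (1 points).
  x = 22: rhs = 20, matching y values: none (0 points).
Total affine count: 27.
Full point count |E(F_23)| = 27 + 1 = 28.
Hasse bound: |28 − (23+1)| = |4| = 4 ≤ 2√23 ≈ 9.5917 ✓.
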